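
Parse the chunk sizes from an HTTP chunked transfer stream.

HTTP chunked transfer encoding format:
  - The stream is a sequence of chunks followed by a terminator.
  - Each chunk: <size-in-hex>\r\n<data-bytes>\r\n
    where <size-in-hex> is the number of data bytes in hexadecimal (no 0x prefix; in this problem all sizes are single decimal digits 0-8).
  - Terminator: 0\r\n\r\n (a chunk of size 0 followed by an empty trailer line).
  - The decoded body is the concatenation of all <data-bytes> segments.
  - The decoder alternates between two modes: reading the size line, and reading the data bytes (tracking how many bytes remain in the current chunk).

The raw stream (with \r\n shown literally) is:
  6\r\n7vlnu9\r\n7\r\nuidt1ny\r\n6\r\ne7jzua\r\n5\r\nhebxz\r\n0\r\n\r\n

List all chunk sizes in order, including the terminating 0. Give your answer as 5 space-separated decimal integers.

Chunk 1: stream[0..1]='6' size=0x6=6, data at stream[3..9]='7vlnu9' -> body[0..6], body so far='7vlnu9'
Chunk 2: stream[11..12]='7' size=0x7=7, data at stream[14..21]='uidt1ny' -> body[6..13], body so far='7vlnu9uidt1ny'
Chunk 3: stream[23..24]='6' size=0x6=6, data at stream[26..32]='e7jzua' -> body[13..19], body so far='7vlnu9uidt1nye7jzua'
Chunk 4: stream[34..35]='5' size=0x5=5, data at stream[37..42]='hebxz' -> body[19..24], body so far='7vlnu9uidt1nye7jzuahebxz'
Chunk 5: stream[44..45]='0' size=0 (terminator). Final body='7vlnu9uidt1nye7jzuahebxz' (24 bytes)

Answer: 6 7 6 5 0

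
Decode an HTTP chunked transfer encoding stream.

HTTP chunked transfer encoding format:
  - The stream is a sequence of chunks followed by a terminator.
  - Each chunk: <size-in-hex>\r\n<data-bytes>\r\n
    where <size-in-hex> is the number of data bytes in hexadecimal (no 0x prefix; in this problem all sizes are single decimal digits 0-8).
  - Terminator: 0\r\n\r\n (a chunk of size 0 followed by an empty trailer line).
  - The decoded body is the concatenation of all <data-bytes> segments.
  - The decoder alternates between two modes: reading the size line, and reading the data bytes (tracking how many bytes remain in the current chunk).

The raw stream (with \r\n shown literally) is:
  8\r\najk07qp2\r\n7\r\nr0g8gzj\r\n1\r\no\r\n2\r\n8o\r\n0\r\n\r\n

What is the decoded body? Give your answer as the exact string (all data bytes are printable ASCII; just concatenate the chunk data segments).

Chunk 1: stream[0..1]='8' size=0x8=8, data at stream[3..11]='ajk07qp2' -> body[0..8], body so far='ajk07qp2'
Chunk 2: stream[13..14]='7' size=0x7=7, data at stream[16..23]='r0g8gzj' -> body[8..15], body so far='ajk07qp2r0g8gzj'
Chunk 3: stream[25..26]='1' size=0x1=1, data at stream[28..29]='o' -> body[15..16], body so far='ajk07qp2r0g8gzjo'
Chunk 4: stream[31..32]='2' size=0x2=2, data at stream[34..36]='8o' -> body[16..18], body so far='ajk07qp2r0g8gzjo8o'
Chunk 5: stream[38..39]='0' size=0 (terminator). Final body='ajk07qp2r0g8gzjo8o' (18 bytes)

Answer: ajk07qp2r0g8gzjo8o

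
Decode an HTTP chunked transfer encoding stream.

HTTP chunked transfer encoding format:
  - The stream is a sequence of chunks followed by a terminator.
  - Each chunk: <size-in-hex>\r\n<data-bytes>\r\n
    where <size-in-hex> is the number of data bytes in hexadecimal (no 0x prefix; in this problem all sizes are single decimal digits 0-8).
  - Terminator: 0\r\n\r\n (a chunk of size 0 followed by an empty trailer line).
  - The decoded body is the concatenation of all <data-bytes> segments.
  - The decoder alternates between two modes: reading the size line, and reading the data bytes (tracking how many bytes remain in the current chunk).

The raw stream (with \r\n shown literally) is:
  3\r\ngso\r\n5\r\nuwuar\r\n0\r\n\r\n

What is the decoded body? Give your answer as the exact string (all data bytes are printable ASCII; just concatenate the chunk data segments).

Answer: gsouwuar

Derivation:
Chunk 1: stream[0..1]='3' size=0x3=3, data at stream[3..6]='gso' -> body[0..3], body so far='gso'
Chunk 2: stream[8..9]='5' size=0x5=5, data at stream[11..16]='uwuar' -> body[3..8], body so far='gsouwuar'
Chunk 3: stream[18..19]='0' size=0 (terminator). Final body='gsouwuar' (8 bytes)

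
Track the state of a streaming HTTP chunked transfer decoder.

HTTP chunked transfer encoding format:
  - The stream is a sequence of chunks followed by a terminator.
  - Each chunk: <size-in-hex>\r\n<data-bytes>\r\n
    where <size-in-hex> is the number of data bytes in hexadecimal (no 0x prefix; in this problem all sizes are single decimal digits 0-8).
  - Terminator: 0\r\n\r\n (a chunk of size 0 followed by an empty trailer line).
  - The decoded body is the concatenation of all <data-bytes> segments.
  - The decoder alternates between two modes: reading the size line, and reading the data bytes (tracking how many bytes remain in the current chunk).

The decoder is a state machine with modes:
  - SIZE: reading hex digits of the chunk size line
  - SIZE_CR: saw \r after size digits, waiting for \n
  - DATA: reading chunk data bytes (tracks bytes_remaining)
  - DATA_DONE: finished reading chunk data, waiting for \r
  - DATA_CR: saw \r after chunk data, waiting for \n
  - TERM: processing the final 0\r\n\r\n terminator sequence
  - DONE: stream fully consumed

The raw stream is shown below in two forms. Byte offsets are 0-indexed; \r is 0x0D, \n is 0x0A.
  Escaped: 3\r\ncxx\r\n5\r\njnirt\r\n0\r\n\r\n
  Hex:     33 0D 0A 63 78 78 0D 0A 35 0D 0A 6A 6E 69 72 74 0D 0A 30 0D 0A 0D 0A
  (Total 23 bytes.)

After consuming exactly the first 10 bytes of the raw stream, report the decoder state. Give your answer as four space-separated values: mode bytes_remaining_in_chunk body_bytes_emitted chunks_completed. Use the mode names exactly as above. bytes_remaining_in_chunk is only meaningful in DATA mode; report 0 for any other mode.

Byte 0 = '3': mode=SIZE remaining=0 emitted=0 chunks_done=0
Byte 1 = 0x0D: mode=SIZE_CR remaining=0 emitted=0 chunks_done=0
Byte 2 = 0x0A: mode=DATA remaining=3 emitted=0 chunks_done=0
Byte 3 = 'c': mode=DATA remaining=2 emitted=1 chunks_done=0
Byte 4 = 'x': mode=DATA remaining=1 emitted=2 chunks_done=0
Byte 5 = 'x': mode=DATA_DONE remaining=0 emitted=3 chunks_done=0
Byte 6 = 0x0D: mode=DATA_CR remaining=0 emitted=3 chunks_done=0
Byte 7 = 0x0A: mode=SIZE remaining=0 emitted=3 chunks_done=1
Byte 8 = '5': mode=SIZE remaining=0 emitted=3 chunks_done=1
Byte 9 = 0x0D: mode=SIZE_CR remaining=0 emitted=3 chunks_done=1

Answer: SIZE_CR 0 3 1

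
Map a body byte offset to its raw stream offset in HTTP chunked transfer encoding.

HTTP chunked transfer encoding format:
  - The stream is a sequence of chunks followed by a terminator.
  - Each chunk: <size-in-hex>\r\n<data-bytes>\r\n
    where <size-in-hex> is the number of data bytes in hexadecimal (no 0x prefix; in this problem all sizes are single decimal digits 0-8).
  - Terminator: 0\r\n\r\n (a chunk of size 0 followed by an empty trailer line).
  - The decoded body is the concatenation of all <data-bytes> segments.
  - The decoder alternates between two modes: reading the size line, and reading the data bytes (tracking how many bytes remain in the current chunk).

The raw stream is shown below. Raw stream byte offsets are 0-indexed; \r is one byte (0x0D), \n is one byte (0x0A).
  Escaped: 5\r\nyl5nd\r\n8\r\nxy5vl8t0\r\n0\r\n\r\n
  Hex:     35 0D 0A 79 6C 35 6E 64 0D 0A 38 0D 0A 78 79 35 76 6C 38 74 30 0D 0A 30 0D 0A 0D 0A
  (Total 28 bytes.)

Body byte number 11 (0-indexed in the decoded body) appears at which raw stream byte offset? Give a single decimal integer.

Answer: 19

Derivation:
Chunk 1: stream[0..1]='5' size=0x5=5, data at stream[3..8]='yl5nd' -> body[0..5], body so far='yl5nd'
Chunk 2: stream[10..11]='8' size=0x8=8, data at stream[13..21]='xy5vl8t0' -> body[5..13], body so far='yl5ndxy5vl8t0'
Chunk 3: stream[23..24]='0' size=0 (terminator). Final body='yl5ndxy5vl8t0' (13 bytes)
Body byte 11 at stream offset 19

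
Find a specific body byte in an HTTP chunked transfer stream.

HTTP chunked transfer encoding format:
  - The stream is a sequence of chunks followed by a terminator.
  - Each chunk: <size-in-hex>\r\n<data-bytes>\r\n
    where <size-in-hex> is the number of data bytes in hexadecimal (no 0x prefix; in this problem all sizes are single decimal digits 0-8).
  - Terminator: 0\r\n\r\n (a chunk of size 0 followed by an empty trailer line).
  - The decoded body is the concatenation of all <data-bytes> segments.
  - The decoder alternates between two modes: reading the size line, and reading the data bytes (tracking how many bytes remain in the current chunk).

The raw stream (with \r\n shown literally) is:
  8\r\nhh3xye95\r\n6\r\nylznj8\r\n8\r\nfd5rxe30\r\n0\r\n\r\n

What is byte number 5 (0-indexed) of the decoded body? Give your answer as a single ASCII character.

Answer: e

Derivation:
Chunk 1: stream[0..1]='8' size=0x8=8, data at stream[3..11]='hh3xye95' -> body[0..8], body so far='hh3xye95'
Chunk 2: stream[13..14]='6' size=0x6=6, data at stream[16..22]='ylznj8' -> body[8..14], body so far='hh3xye95ylznj8'
Chunk 3: stream[24..25]='8' size=0x8=8, data at stream[27..35]='fd5rxe30' -> body[14..22], body so far='hh3xye95ylznj8fd5rxe30'
Chunk 4: stream[37..38]='0' size=0 (terminator). Final body='hh3xye95ylznj8fd5rxe30' (22 bytes)
Body byte 5 = 'e'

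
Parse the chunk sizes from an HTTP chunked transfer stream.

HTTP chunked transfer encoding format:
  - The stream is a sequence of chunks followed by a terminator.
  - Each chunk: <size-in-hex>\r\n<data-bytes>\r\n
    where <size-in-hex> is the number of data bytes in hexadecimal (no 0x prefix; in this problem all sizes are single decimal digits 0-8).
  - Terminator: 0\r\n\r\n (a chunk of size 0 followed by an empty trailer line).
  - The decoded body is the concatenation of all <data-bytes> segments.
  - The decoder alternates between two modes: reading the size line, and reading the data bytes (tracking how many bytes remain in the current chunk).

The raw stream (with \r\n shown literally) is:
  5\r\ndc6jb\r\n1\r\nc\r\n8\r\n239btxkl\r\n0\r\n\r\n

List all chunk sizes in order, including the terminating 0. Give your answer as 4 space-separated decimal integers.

Chunk 1: stream[0..1]='5' size=0x5=5, data at stream[3..8]='dc6jb' -> body[0..5], body so far='dc6jb'
Chunk 2: stream[10..11]='1' size=0x1=1, data at stream[13..14]='c' -> body[5..6], body so far='dc6jbc'
Chunk 3: stream[16..17]='8' size=0x8=8, data at stream[19..27]='239btxkl' -> body[6..14], body so far='dc6jbc239btxkl'
Chunk 4: stream[29..30]='0' size=0 (terminator). Final body='dc6jbc239btxkl' (14 bytes)

Answer: 5 1 8 0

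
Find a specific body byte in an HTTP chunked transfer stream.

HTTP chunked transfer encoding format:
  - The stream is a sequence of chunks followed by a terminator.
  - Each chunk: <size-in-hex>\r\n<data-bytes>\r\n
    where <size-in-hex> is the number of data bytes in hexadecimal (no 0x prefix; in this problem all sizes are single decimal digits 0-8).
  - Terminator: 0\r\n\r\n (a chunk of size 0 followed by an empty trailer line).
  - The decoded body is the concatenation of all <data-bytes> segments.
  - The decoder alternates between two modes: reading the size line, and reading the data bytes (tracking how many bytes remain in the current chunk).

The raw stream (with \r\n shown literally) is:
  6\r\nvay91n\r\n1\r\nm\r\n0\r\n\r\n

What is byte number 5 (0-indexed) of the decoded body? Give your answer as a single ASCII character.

Answer: n

Derivation:
Chunk 1: stream[0..1]='6' size=0x6=6, data at stream[3..9]='vay91n' -> body[0..6], body so far='vay91n'
Chunk 2: stream[11..12]='1' size=0x1=1, data at stream[14..15]='m' -> body[6..7], body so far='vay91nm'
Chunk 3: stream[17..18]='0' size=0 (terminator). Final body='vay91nm' (7 bytes)
Body byte 5 = 'n'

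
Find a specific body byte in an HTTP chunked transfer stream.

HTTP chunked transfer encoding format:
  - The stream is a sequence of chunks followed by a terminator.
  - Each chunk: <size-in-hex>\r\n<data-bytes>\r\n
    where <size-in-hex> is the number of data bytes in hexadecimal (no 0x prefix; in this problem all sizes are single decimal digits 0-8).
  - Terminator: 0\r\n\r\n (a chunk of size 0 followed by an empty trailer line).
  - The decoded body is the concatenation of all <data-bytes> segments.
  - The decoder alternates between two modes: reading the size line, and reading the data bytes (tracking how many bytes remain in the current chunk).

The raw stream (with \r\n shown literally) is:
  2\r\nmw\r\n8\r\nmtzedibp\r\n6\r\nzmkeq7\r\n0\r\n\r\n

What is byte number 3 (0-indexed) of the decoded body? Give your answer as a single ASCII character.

Chunk 1: stream[0..1]='2' size=0x2=2, data at stream[3..5]='mw' -> body[0..2], body so far='mw'
Chunk 2: stream[7..8]='8' size=0x8=8, data at stream[10..18]='mtzedibp' -> body[2..10], body so far='mwmtzedibp'
Chunk 3: stream[20..21]='6' size=0x6=6, data at stream[23..29]='zmkeq7' -> body[10..16], body so far='mwmtzedibpzmkeq7'
Chunk 4: stream[31..32]='0' size=0 (terminator). Final body='mwmtzedibpzmkeq7' (16 bytes)
Body byte 3 = 't'

Answer: t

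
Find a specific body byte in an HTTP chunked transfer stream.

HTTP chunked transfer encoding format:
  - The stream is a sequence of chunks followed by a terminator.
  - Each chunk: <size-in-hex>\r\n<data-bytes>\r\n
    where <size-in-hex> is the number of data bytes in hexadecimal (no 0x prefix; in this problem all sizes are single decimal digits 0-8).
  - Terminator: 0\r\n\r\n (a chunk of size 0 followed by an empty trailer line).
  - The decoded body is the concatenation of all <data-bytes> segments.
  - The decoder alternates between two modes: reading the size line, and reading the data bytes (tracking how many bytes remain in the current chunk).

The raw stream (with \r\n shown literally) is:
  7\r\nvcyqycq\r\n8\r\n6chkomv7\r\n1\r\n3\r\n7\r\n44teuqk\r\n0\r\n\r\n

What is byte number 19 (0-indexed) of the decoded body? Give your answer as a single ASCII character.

Chunk 1: stream[0..1]='7' size=0x7=7, data at stream[3..10]='vcyqycq' -> body[0..7], body so far='vcyqycq'
Chunk 2: stream[12..13]='8' size=0x8=8, data at stream[15..23]='6chkomv7' -> body[7..15], body so far='vcyqycq6chkomv7'
Chunk 3: stream[25..26]='1' size=0x1=1, data at stream[28..29]='3' -> body[15..16], body so far='vcyqycq6chkomv73'
Chunk 4: stream[31..32]='7' size=0x7=7, data at stream[34..41]='44teuqk' -> body[16..23], body so far='vcyqycq6chkomv7344teuqk'
Chunk 5: stream[43..44]='0' size=0 (terminator). Final body='vcyqycq6chkomv7344teuqk' (23 bytes)
Body byte 19 = 'e'

Answer: e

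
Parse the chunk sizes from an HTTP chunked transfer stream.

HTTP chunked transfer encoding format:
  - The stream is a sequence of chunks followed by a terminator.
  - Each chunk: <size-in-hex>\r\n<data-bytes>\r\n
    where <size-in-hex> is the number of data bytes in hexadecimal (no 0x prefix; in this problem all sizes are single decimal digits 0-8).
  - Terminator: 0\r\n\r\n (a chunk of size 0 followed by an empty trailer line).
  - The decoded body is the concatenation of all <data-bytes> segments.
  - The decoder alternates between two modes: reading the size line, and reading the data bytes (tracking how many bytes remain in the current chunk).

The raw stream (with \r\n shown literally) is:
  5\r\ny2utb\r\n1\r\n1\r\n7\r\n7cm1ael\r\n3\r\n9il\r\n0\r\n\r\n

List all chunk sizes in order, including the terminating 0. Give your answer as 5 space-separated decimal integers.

Chunk 1: stream[0..1]='5' size=0x5=5, data at stream[3..8]='y2utb' -> body[0..5], body so far='y2utb'
Chunk 2: stream[10..11]='1' size=0x1=1, data at stream[13..14]='1' -> body[5..6], body so far='y2utb1'
Chunk 3: stream[16..17]='7' size=0x7=7, data at stream[19..26]='7cm1ael' -> body[6..13], body so far='y2utb17cm1ael'
Chunk 4: stream[28..29]='3' size=0x3=3, data at stream[31..34]='9il' -> body[13..16], body so far='y2utb17cm1ael9il'
Chunk 5: stream[36..37]='0' size=0 (terminator). Final body='y2utb17cm1ael9il' (16 bytes)

Answer: 5 1 7 3 0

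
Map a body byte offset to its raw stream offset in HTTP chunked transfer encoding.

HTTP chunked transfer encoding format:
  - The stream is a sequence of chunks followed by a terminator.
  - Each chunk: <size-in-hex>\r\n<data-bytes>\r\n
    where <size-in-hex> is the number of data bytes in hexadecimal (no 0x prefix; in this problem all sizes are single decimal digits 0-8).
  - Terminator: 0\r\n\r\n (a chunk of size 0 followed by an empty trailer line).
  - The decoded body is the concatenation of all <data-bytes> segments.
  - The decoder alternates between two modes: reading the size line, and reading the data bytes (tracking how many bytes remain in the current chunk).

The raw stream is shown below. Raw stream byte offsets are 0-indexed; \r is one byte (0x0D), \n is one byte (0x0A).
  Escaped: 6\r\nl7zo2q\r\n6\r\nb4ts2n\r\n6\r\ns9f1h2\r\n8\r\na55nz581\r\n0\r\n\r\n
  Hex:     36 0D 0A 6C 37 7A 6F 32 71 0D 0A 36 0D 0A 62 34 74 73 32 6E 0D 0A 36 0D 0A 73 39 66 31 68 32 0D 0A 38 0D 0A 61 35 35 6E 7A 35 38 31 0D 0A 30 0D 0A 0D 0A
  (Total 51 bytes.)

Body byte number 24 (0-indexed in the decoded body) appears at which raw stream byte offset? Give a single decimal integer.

Chunk 1: stream[0..1]='6' size=0x6=6, data at stream[3..9]='l7zo2q' -> body[0..6], body so far='l7zo2q'
Chunk 2: stream[11..12]='6' size=0x6=6, data at stream[14..20]='b4ts2n' -> body[6..12], body so far='l7zo2qb4ts2n'
Chunk 3: stream[22..23]='6' size=0x6=6, data at stream[25..31]='s9f1h2' -> body[12..18], body so far='l7zo2qb4ts2ns9f1h2'
Chunk 4: stream[33..34]='8' size=0x8=8, data at stream[36..44]='a55nz581' -> body[18..26], body so far='l7zo2qb4ts2ns9f1h2a55nz581'
Chunk 5: stream[46..47]='0' size=0 (terminator). Final body='l7zo2qb4ts2ns9f1h2a55nz581' (26 bytes)
Body byte 24 at stream offset 42

Answer: 42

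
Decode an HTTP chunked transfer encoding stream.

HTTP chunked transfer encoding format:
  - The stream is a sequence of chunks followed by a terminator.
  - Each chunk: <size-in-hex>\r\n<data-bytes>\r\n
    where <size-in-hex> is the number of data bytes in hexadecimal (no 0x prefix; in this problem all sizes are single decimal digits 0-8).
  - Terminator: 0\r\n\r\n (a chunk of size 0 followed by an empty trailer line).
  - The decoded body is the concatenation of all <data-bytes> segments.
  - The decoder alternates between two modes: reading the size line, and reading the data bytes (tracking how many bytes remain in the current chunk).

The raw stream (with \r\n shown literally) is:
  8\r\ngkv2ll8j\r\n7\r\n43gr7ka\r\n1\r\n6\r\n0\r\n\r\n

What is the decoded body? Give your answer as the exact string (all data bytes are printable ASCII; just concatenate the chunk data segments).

Answer: gkv2ll8j43gr7ka6

Derivation:
Chunk 1: stream[0..1]='8' size=0x8=8, data at stream[3..11]='gkv2ll8j' -> body[0..8], body so far='gkv2ll8j'
Chunk 2: stream[13..14]='7' size=0x7=7, data at stream[16..23]='43gr7ka' -> body[8..15], body so far='gkv2ll8j43gr7ka'
Chunk 3: stream[25..26]='1' size=0x1=1, data at stream[28..29]='6' -> body[15..16], body so far='gkv2ll8j43gr7ka6'
Chunk 4: stream[31..32]='0' size=0 (terminator). Final body='gkv2ll8j43gr7ka6' (16 bytes)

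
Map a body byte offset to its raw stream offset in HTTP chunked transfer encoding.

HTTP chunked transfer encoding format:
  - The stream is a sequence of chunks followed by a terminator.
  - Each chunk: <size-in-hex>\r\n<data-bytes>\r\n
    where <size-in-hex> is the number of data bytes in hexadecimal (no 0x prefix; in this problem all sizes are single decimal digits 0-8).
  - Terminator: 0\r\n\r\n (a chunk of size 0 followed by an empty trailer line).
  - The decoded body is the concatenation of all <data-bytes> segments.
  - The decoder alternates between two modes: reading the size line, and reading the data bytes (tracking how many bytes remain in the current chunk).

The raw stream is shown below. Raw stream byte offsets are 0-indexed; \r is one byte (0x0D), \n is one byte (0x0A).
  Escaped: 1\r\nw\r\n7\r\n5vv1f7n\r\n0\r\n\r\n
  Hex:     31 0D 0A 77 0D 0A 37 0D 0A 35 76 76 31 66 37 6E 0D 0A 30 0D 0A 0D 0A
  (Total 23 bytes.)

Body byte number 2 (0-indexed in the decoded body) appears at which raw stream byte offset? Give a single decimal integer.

Chunk 1: stream[0..1]='1' size=0x1=1, data at stream[3..4]='w' -> body[0..1], body so far='w'
Chunk 2: stream[6..7]='7' size=0x7=7, data at stream[9..16]='5vv1f7n' -> body[1..8], body so far='w5vv1f7n'
Chunk 3: stream[18..19]='0' size=0 (terminator). Final body='w5vv1f7n' (8 bytes)
Body byte 2 at stream offset 10

Answer: 10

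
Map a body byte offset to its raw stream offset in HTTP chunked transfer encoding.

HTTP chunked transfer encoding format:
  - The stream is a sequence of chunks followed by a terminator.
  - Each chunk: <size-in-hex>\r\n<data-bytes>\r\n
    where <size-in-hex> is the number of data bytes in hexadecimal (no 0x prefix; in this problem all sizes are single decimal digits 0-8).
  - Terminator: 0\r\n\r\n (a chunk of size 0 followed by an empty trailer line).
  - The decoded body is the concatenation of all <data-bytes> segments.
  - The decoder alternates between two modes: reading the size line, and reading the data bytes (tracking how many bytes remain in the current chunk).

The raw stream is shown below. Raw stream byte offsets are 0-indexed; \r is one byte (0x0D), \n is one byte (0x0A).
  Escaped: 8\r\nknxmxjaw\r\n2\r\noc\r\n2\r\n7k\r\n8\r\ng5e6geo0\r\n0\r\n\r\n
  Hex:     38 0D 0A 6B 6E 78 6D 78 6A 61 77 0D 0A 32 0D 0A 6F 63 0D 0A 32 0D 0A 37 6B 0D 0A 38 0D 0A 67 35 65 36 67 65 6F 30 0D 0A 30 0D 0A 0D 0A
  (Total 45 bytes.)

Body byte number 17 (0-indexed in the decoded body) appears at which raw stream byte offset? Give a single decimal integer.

Answer: 35

Derivation:
Chunk 1: stream[0..1]='8' size=0x8=8, data at stream[3..11]='knxmxjaw' -> body[0..8], body so far='knxmxjaw'
Chunk 2: stream[13..14]='2' size=0x2=2, data at stream[16..18]='oc' -> body[8..10], body so far='knxmxjawoc'
Chunk 3: stream[20..21]='2' size=0x2=2, data at stream[23..25]='7k' -> body[10..12], body so far='knxmxjawoc7k'
Chunk 4: stream[27..28]='8' size=0x8=8, data at stream[30..38]='g5e6geo0' -> body[12..20], body so far='knxmxjawoc7kg5e6geo0'
Chunk 5: stream[40..41]='0' size=0 (terminator). Final body='knxmxjawoc7kg5e6geo0' (20 bytes)
Body byte 17 at stream offset 35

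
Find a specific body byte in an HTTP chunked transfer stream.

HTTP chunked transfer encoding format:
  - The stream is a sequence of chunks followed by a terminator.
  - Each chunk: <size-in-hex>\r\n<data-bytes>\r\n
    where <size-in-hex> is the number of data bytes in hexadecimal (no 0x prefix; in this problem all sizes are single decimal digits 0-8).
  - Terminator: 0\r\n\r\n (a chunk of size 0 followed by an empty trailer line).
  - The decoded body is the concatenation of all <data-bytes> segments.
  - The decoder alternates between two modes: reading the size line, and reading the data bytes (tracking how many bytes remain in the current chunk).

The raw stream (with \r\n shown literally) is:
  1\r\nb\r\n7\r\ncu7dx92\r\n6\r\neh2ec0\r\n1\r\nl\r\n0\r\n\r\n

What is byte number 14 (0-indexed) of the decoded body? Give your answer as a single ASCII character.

Chunk 1: stream[0..1]='1' size=0x1=1, data at stream[3..4]='b' -> body[0..1], body so far='b'
Chunk 2: stream[6..7]='7' size=0x7=7, data at stream[9..16]='cu7dx92' -> body[1..8], body so far='bcu7dx92'
Chunk 3: stream[18..19]='6' size=0x6=6, data at stream[21..27]='eh2ec0' -> body[8..14], body so far='bcu7dx92eh2ec0'
Chunk 4: stream[29..30]='1' size=0x1=1, data at stream[32..33]='l' -> body[14..15], body so far='bcu7dx92eh2ec0l'
Chunk 5: stream[35..36]='0' size=0 (terminator). Final body='bcu7dx92eh2ec0l' (15 bytes)
Body byte 14 = 'l'

Answer: l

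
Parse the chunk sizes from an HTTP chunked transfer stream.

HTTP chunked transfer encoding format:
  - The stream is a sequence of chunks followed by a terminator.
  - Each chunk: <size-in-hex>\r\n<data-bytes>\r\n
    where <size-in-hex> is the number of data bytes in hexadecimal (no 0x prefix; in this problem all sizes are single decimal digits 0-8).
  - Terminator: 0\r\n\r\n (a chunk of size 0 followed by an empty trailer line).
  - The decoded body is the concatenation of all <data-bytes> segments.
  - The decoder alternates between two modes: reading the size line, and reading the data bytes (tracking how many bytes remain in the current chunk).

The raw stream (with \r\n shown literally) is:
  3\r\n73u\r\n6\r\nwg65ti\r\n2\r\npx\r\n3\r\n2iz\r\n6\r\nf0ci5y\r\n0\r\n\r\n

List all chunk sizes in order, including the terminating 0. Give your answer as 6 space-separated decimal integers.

Chunk 1: stream[0..1]='3' size=0x3=3, data at stream[3..6]='73u' -> body[0..3], body so far='73u'
Chunk 2: stream[8..9]='6' size=0x6=6, data at stream[11..17]='wg65ti' -> body[3..9], body so far='73uwg65ti'
Chunk 3: stream[19..20]='2' size=0x2=2, data at stream[22..24]='px' -> body[9..11], body so far='73uwg65tipx'
Chunk 4: stream[26..27]='3' size=0x3=3, data at stream[29..32]='2iz' -> body[11..14], body so far='73uwg65tipx2iz'
Chunk 5: stream[34..35]='6' size=0x6=6, data at stream[37..43]='f0ci5y' -> body[14..20], body so far='73uwg65tipx2izf0ci5y'
Chunk 6: stream[45..46]='0' size=0 (terminator). Final body='73uwg65tipx2izf0ci5y' (20 bytes)

Answer: 3 6 2 3 6 0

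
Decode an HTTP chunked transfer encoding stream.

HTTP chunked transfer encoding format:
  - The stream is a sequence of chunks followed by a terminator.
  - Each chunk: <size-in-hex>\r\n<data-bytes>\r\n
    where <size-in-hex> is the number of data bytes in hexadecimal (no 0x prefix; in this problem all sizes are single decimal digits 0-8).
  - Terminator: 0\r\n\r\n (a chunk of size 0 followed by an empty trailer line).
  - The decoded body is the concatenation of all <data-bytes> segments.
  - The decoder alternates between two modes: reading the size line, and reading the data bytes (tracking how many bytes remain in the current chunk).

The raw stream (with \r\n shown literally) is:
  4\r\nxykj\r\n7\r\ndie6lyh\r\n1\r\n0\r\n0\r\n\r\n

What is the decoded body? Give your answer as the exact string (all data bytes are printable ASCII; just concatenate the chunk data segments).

Answer: xykjdie6lyh0

Derivation:
Chunk 1: stream[0..1]='4' size=0x4=4, data at stream[3..7]='xykj' -> body[0..4], body so far='xykj'
Chunk 2: stream[9..10]='7' size=0x7=7, data at stream[12..19]='die6lyh' -> body[4..11], body so far='xykjdie6lyh'
Chunk 3: stream[21..22]='1' size=0x1=1, data at stream[24..25]='0' -> body[11..12], body so far='xykjdie6lyh0'
Chunk 4: stream[27..28]='0' size=0 (terminator). Final body='xykjdie6lyh0' (12 bytes)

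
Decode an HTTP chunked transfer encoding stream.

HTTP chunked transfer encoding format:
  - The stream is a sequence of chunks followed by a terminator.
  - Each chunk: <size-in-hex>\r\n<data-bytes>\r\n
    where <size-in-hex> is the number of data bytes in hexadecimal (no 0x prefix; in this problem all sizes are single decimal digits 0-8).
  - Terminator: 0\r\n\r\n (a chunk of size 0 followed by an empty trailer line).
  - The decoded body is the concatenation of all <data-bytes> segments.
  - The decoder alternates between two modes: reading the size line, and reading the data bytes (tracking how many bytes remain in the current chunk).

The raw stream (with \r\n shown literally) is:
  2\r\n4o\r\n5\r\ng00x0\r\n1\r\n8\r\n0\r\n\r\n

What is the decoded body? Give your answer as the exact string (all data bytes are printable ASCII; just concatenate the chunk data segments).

Answer: 4og00x08

Derivation:
Chunk 1: stream[0..1]='2' size=0x2=2, data at stream[3..5]='4o' -> body[0..2], body so far='4o'
Chunk 2: stream[7..8]='5' size=0x5=5, data at stream[10..15]='g00x0' -> body[2..7], body so far='4og00x0'
Chunk 3: stream[17..18]='1' size=0x1=1, data at stream[20..21]='8' -> body[7..8], body so far='4og00x08'
Chunk 4: stream[23..24]='0' size=0 (terminator). Final body='4og00x08' (8 bytes)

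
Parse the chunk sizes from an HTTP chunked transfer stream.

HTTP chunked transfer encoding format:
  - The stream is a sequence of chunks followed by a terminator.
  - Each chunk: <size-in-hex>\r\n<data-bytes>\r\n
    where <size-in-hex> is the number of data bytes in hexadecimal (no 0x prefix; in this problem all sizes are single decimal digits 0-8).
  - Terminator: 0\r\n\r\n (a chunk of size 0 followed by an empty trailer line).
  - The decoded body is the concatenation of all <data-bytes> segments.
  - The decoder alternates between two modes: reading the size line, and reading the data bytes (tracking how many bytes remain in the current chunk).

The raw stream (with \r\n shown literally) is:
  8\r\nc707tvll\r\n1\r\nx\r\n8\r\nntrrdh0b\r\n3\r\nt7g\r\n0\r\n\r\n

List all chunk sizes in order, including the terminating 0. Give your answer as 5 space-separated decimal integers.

Chunk 1: stream[0..1]='8' size=0x8=8, data at stream[3..11]='c707tvll' -> body[0..8], body so far='c707tvll'
Chunk 2: stream[13..14]='1' size=0x1=1, data at stream[16..17]='x' -> body[8..9], body so far='c707tvllx'
Chunk 3: stream[19..20]='8' size=0x8=8, data at stream[22..30]='ntrrdh0b' -> body[9..17], body so far='c707tvllxntrrdh0b'
Chunk 4: stream[32..33]='3' size=0x3=3, data at stream[35..38]='t7g' -> body[17..20], body so far='c707tvllxntrrdh0bt7g'
Chunk 5: stream[40..41]='0' size=0 (terminator). Final body='c707tvllxntrrdh0bt7g' (20 bytes)

Answer: 8 1 8 3 0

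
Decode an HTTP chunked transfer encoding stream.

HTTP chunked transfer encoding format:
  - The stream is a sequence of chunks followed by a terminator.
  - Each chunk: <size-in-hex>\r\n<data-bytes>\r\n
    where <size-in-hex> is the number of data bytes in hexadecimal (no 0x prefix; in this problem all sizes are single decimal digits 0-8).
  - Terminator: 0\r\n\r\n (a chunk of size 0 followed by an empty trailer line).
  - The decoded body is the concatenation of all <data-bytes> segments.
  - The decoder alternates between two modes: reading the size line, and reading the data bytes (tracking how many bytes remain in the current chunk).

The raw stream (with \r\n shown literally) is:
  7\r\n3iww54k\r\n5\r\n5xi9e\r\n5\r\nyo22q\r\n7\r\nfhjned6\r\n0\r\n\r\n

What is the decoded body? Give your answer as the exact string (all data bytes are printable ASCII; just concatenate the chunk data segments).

Answer: 3iww54k5xi9eyo22qfhjned6

Derivation:
Chunk 1: stream[0..1]='7' size=0x7=7, data at stream[3..10]='3iww54k' -> body[0..7], body so far='3iww54k'
Chunk 2: stream[12..13]='5' size=0x5=5, data at stream[15..20]='5xi9e' -> body[7..12], body so far='3iww54k5xi9e'
Chunk 3: stream[22..23]='5' size=0x5=5, data at stream[25..30]='yo22q' -> body[12..17], body so far='3iww54k5xi9eyo22q'
Chunk 4: stream[32..33]='7' size=0x7=7, data at stream[35..42]='fhjned6' -> body[17..24], body so far='3iww54k5xi9eyo22qfhjned6'
Chunk 5: stream[44..45]='0' size=0 (terminator). Final body='3iww54k5xi9eyo22qfhjned6' (24 bytes)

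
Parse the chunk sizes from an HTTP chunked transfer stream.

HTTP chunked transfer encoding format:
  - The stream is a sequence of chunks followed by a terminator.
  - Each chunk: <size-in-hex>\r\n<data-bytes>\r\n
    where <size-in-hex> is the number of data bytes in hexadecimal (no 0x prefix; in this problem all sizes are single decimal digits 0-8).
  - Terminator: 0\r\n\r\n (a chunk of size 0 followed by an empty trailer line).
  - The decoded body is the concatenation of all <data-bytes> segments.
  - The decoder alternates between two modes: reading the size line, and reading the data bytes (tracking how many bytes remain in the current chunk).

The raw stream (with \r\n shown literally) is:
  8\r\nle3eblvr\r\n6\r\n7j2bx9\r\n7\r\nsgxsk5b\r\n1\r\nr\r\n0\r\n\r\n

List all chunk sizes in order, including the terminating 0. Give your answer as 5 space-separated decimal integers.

Answer: 8 6 7 1 0

Derivation:
Chunk 1: stream[0..1]='8' size=0x8=8, data at stream[3..11]='le3eblvr' -> body[0..8], body so far='le3eblvr'
Chunk 2: stream[13..14]='6' size=0x6=6, data at stream[16..22]='7j2bx9' -> body[8..14], body so far='le3eblvr7j2bx9'
Chunk 3: stream[24..25]='7' size=0x7=7, data at stream[27..34]='sgxsk5b' -> body[14..21], body so far='le3eblvr7j2bx9sgxsk5b'
Chunk 4: stream[36..37]='1' size=0x1=1, data at stream[39..40]='r' -> body[21..22], body so far='le3eblvr7j2bx9sgxsk5br'
Chunk 5: stream[42..43]='0' size=0 (terminator). Final body='le3eblvr7j2bx9sgxsk5br' (22 bytes)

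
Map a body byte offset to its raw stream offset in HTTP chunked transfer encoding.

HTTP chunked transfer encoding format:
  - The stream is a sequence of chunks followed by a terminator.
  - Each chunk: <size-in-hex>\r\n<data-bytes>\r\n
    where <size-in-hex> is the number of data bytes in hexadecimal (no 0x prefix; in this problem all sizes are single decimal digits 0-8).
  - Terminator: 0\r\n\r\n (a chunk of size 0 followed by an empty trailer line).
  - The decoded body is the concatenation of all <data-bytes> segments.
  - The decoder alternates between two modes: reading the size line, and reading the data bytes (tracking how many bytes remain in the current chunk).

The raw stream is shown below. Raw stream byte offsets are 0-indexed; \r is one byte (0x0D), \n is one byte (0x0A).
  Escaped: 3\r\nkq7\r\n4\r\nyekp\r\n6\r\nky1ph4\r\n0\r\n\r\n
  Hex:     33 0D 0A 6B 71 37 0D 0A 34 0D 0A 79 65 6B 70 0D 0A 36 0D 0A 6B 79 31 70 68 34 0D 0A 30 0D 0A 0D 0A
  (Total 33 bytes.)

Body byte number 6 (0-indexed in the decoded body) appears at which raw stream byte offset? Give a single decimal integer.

Chunk 1: stream[0..1]='3' size=0x3=3, data at stream[3..6]='kq7' -> body[0..3], body so far='kq7'
Chunk 2: stream[8..9]='4' size=0x4=4, data at stream[11..15]='yekp' -> body[3..7], body so far='kq7yekp'
Chunk 3: stream[17..18]='6' size=0x6=6, data at stream[20..26]='ky1ph4' -> body[7..13], body so far='kq7yekpky1ph4'
Chunk 4: stream[28..29]='0' size=0 (terminator). Final body='kq7yekpky1ph4' (13 bytes)
Body byte 6 at stream offset 14

Answer: 14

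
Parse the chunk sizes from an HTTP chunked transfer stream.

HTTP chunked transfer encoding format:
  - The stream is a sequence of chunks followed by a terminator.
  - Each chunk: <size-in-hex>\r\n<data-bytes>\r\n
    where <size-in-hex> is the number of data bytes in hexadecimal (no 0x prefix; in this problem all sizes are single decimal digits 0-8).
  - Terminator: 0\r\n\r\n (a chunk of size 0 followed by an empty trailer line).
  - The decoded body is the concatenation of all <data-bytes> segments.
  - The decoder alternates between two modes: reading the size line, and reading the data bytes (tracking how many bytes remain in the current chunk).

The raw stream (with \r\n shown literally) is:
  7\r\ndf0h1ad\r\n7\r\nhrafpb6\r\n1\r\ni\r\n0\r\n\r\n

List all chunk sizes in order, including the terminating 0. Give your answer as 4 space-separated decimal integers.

Answer: 7 7 1 0

Derivation:
Chunk 1: stream[0..1]='7' size=0x7=7, data at stream[3..10]='df0h1ad' -> body[0..7], body so far='df0h1ad'
Chunk 2: stream[12..13]='7' size=0x7=7, data at stream[15..22]='hrafpb6' -> body[7..14], body so far='df0h1adhrafpb6'
Chunk 3: stream[24..25]='1' size=0x1=1, data at stream[27..28]='i' -> body[14..15], body so far='df0h1adhrafpb6i'
Chunk 4: stream[30..31]='0' size=0 (terminator). Final body='df0h1adhrafpb6i' (15 bytes)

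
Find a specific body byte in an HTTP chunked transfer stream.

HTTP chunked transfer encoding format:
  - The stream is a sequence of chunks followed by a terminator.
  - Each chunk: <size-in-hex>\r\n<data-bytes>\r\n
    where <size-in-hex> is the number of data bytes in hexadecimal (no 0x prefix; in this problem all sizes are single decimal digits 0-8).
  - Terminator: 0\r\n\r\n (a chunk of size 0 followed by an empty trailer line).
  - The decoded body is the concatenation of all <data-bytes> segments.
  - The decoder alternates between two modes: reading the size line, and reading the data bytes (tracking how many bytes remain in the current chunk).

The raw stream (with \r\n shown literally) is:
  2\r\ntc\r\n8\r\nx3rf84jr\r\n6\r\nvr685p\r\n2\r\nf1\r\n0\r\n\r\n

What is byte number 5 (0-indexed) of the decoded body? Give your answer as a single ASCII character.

Answer: f

Derivation:
Chunk 1: stream[0..1]='2' size=0x2=2, data at stream[3..5]='tc' -> body[0..2], body so far='tc'
Chunk 2: stream[7..8]='8' size=0x8=8, data at stream[10..18]='x3rf84jr' -> body[2..10], body so far='tcx3rf84jr'
Chunk 3: stream[20..21]='6' size=0x6=6, data at stream[23..29]='vr685p' -> body[10..16], body so far='tcx3rf84jrvr685p'
Chunk 4: stream[31..32]='2' size=0x2=2, data at stream[34..36]='f1' -> body[16..18], body so far='tcx3rf84jrvr685pf1'
Chunk 5: stream[38..39]='0' size=0 (terminator). Final body='tcx3rf84jrvr685pf1' (18 bytes)
Body byte 5 = 'f'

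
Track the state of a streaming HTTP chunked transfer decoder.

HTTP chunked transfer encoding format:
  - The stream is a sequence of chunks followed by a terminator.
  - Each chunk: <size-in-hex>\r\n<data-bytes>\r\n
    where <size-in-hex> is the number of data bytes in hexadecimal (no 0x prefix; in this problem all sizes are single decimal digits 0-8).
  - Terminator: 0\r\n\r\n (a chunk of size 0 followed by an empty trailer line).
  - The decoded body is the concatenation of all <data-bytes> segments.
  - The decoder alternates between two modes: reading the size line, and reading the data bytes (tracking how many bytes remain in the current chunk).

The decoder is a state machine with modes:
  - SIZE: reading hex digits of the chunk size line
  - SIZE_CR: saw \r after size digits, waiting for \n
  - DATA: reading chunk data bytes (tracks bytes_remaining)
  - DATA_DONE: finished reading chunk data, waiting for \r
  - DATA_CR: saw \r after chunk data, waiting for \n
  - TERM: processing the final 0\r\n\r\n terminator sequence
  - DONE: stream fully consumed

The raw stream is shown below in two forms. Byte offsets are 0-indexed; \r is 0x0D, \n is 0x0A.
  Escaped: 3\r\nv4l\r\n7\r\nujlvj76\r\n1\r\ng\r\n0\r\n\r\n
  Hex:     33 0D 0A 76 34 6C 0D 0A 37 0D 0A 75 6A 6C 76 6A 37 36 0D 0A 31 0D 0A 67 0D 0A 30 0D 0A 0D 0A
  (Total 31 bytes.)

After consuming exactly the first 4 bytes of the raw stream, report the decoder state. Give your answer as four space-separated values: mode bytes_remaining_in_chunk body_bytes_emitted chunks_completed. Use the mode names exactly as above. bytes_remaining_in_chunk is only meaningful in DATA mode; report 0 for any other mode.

Byte 0 = '3': mode=SIZE remaining=0 emitted=0 chunks_done=0
Byte 1 = 0x0D: mode=SIZE_CR remaining=0 emitted=0 chunks_done=0
Byte 2 = 0x0A: mode=DATA remaining=3 emitted=0 chunks_done=0
Byte 3 = 'v': mode=DATA remaining=2 emitted=1 chunks_done=0

Answer: DATA 2 1 0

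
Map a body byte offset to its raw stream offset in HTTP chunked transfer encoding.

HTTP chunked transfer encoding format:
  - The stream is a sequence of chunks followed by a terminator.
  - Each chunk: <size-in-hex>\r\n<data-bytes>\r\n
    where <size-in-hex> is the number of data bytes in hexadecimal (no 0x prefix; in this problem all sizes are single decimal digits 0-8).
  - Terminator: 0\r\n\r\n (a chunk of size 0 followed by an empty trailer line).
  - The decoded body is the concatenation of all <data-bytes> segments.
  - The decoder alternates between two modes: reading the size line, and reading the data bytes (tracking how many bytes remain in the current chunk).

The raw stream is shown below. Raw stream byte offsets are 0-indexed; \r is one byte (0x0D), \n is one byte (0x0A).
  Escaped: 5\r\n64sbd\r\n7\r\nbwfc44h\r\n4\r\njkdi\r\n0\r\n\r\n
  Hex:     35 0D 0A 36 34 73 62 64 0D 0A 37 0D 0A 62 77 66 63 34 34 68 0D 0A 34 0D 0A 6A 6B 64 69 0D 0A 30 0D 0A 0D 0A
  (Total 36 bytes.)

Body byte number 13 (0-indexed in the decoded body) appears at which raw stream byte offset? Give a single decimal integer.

Chunk 1: stream[0..1]='5' size=0x5=5, data at stream[3..8]='64sbd' -> body[0..5], body so far='64sbd'
Chunk 2: stream[10..11]='7' size=0x7=7, data at stream[13..20]='bwfc44h' -> body[5..12], body so far='64sbdbwfc44h'
Chunk 3: stream[22..23]='4' size=0x4=4, data at stream[25..29]='jkdi' -> body[12..16], body so far='64sbdbwfc44hjkdi'
Chunk 4: stream[31..32]='0' size=0 (terminator). Final body='64sbdbwfc44hjkdi' (16 bytes)
Body byte 13 at stream offset 26

Answer: 26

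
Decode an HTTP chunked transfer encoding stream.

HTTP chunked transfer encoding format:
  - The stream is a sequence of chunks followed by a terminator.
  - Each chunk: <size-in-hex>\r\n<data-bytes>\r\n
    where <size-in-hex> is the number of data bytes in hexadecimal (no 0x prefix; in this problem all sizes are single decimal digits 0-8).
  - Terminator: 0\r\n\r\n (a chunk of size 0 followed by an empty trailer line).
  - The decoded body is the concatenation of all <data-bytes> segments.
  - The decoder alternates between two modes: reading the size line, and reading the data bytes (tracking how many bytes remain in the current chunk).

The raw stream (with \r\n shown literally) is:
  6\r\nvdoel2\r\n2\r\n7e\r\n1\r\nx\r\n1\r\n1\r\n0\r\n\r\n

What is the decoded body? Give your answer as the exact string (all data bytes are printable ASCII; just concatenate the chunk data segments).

Answer: vdoel27ex1

Derivation:
Chunk 1: stream[0..1]='6' size=0x6=6, data at stream[3..9]='vdoel2' -> body[0..6], body so far='vdoel2'
Chunk 2: stream[11..12]='2' size=0x2=2, data at stream[14..16]='7e' -> body[6..8], body so far='vdoel27e'
Chunk 3: stream[18..19]='1' size=0x1=1, data at stream[21..22]='x' -> body[8..9], body so far='vdoel27ex'
Chunk 4: stream[24..25]='1' size=0x1=1, data at stream[27..28]='1' -> body[9..10], body so far='vdoel27ex1'
Chunk 5: stream[30..31]='0' size=0 (terminator). Final body='vdoel27ex1' (10 bytes)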